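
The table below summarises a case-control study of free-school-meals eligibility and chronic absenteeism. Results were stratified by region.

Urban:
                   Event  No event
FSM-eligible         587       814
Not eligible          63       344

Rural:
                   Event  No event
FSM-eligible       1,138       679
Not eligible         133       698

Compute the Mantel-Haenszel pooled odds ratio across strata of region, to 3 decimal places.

6.590

OR_MH = Σ(aᵢdᵢ/nᵢ) / Σ(bᵢcᵢ/nᵢ), where nᵢ is the stratum total.
Stratum 1 (Urban): n = 1808; a·d/n = 587·344/1808 = 111.6858; b·c/n = 814·63/1808 = 28.3639
Stratum 2 (Rural): n = 2648; a·d/n = 1138·698/2648 = 299.9713; b·c/n = 679·133/2648 = 34.1039
OR_MH = (111.6858 + 299.9713) / (28.3639 + 34.1039) = 411.6571 / 62.4678 = 6.58991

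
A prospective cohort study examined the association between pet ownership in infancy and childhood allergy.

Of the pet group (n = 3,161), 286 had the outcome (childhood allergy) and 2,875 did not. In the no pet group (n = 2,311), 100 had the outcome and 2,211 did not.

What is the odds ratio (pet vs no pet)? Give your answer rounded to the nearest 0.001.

From the description: a = 286, b = 2875, c = 100, d = 2211.
OR = (a·d)/(b·c) = (286 × 2211) / (2875 × 100) = 632346 / 287500 = 2.19946
The odds of childhood allergy are about 2.20 times as high in the pet group.

2.199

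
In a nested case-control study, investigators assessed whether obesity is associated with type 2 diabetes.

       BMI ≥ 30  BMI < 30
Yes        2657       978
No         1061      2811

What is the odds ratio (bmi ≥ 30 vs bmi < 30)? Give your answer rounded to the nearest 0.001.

Reading the table with exposure as columns: a = 2657 (BMI ≥ 30, case), b = 1061 (BMI ≥ 30, non-case), c = 978 (BMI < 30, case), d = 2811.
OR = (a·d)/(b·c) = (2657 × 2811) / (1061 × 978) = 7468827 / 1037658 = 7.19777
The odds of type 2 diabetes are about 7.20 times as high in the bmi ≥ 30 group.

7.198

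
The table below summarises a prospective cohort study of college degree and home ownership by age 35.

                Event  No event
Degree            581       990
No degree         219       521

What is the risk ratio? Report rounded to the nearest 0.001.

1.250

Cells: a = 581, b = 990, c = 219, d = 521.
Risk in exposed = 581/1571 = 0.36983; risk in unexposed = 219/740 = 0.29595.
RR = 0.36983 / 0.29595 = 1.24965
The risk among the exposed is 1.25 times that among the unexposed.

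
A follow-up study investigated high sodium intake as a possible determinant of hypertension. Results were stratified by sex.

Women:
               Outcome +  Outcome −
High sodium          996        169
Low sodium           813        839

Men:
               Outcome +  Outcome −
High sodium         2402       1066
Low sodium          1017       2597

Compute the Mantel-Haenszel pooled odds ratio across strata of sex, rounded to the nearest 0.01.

OR_MH = Σ(aᵢdᵢ/nᵢ) / Σ(bᵢcᵢ/nᵢ), where nᵢ is the stratum total.
Stratum 1 (Women): n = 2817; a·d/n = 996·839/2817 = 296.6432; b·c/n = 169·813/2817 = 48.7742
Stratum 2 (Men): n = 7082; a·d/n = 2402·2597/7082 = 880.8238; b·c/n = 1066·1017/7082 = 153.0813
OR_MH = (296.6432 + 880.8238) / (48.7742 + 153.0813) = 1177.4670 / 201.8556 = 5.83322

5.83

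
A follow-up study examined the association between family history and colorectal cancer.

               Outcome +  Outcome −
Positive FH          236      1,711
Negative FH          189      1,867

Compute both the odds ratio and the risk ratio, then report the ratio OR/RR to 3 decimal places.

1.033

Cells: a = 236, b = 1711, c = 189, d = 1867.
OR = (236·1867)/(1711·189) = 440612/323379 = 1.36253
Risk in exposed = 236/1947 = 0.12121; risk in unexposed = 189/2056 = 0.09193; RR = 1.31858
OR/RR = 1.36253 / 1.31858 = 1.03333
The outcome is not rare, so the OR lies further from 1 than the RR.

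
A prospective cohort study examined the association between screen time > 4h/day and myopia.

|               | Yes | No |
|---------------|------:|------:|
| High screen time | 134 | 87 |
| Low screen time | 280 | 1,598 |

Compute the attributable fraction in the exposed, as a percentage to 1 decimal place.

75.4

Cells: a = 134, b = 87, c = 280, d = 1598.
Risk in exposed = 134/221 = 0.60633; risk in unexposed = 280/1878 = 0.14909.
RR = 0.60633/0.14909 = 4.06677
AR% = (RR − 1)/RR × 100 = (4.06677 − 1)/4.06677 × 100 = 75.4105%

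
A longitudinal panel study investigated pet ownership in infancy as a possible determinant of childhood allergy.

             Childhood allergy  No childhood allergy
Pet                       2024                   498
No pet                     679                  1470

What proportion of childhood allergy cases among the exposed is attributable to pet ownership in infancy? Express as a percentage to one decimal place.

Cells: a = 2024, b = 498, c = 679, d = 1470.
Risk in exposed = 2024/2522 = 0.80254; risk in unexposed = 679/2149 = 0.31596.
RR = 0.80254/0.31596 = 2.53999
AR% = (RR − 1)/RR × 100 = (2.53999 − 1)/2.53999 × 100 = 60.6298%

60.6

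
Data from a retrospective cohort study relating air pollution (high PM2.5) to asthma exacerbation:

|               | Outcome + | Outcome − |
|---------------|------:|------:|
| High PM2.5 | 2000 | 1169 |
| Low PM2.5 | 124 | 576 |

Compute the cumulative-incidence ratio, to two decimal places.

3.56

Cells: a = 2000, b = 1169, c = 124, d = 576.
Risk in exposed = 2000/3169 = 0.63111; risk in unexposed = 124/700 = 0.17714.
RR = 0.63111 / 0.17714 = 3.56274
The risk among the exposed is 3.56 times that among the unexposed.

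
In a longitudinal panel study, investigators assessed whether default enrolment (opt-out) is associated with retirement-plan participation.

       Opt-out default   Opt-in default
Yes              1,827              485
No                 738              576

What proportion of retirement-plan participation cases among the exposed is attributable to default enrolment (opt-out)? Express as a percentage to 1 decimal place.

35.8

Reading the table with exposure as columns: a = 1827 (Opt-out default, case), b = 738 (Opt-out default, non-case), c = 485 (Opt-in default, case), d = 576.
Risk in exposed = 1827/2565 = 0.71228; risk in unexposed = 485/1061 = 0.45712.
RR = 0.71228/0.45712 = 1.55821
AR% = (RR − 1)/RR × 100 = (1.55821 − 1)/1.55821 × 100 = 35.8236%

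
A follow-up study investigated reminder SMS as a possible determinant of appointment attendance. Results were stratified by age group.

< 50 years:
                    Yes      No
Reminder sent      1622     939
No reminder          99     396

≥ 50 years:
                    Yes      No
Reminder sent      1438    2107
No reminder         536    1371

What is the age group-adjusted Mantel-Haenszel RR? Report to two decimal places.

1.77

RR_MH = Σ(aᵢ·n₀ᵢ/nᵢ) / Σ(cᵢ·n₁ᵢ/nᵢ), with n₁ᵢ = aᵢ+bᵢ (exposed), n₀ᵢ = cᵢ+dᵢ (unexposed), nᵢ = n₁ᵢ+n₀ᵢ.
Stratum 1 (< 50 years): n₁ = 2561, n₀ = 495, n = 3056; a·n₀/n = 1622·495/3056 = 262.7258; c·n₁/n = 99·2561/3056 = 82.9643
Stratum 2 (≥ 50 years): n₁ = 3545, n₀ = 1907, n = 5452; a·n₀/n = 1438·1907/5452 = 502.9835; c·n₁/n = 536·3545/5452 = 348.5180
RR_MH = (262.7258 + 502.9835) / (82.9643 + 348.5180) = 765.7093 / 431.4823 = 1.77460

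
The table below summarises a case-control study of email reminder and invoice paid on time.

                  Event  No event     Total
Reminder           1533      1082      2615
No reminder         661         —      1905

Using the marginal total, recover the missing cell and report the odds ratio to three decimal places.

The missing cell is in the unexposed row: 1905 − 661 = 1244.
So a = 1533, b = 1082, c = 661, d = 1244.
OR = (a·d)/(b·c) = (1533 × 1244) / (1082 × 661) = 1907052 / 715202 = 2.66645

2.666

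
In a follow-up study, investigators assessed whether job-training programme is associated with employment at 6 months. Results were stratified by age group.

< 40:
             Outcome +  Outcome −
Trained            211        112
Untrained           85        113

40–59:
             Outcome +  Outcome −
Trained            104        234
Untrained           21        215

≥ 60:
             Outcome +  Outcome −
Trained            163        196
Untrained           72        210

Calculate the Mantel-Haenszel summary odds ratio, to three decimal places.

2.827

OR_MH = Σ(aᵢdᵢ/nᵢ) / Σ(bᵢcᵢ/nᵢ), where nᵢ is the stratum total.
Stratum 1 (< 40): n = 521; a·d/n = 211·113/521 = 45.7639; b·c/n = 112·85/521 = 18.2726
Stratum 2 (40–59): n = 574; a·d/n = 104·215/574 = 38.9547; b·c/n = 234·21/574 = 8.5610
Stratum 3 (≥ 60): n = 641; a·d/n = 163·210/641 = 53.4009; b·c/n = 196·72/641 = 22.0156
OR_MH = (45.7639 + 38.9547 + 53.4009) / (18.2726 + 8.5610 + 22.0156) = 138.1196 / 48.8491 = 2.82747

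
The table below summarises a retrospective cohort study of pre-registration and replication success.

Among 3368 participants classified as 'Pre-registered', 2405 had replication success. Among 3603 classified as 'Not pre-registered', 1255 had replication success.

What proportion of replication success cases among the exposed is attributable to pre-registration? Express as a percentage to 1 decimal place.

51.2

From the description: a = 2405, b = 963, c = 1255, d = 2348.
Risk in exposed = 2405/3368 = 0.71407; risk in unexposed = 1255/3603 = 0.34832.
RR = 0.71407/0.34832 = 2.05005
AR% = (RR − 1)/RR × 100 = (2.05005 − 1)/2.05005 × 100 = 51.2206%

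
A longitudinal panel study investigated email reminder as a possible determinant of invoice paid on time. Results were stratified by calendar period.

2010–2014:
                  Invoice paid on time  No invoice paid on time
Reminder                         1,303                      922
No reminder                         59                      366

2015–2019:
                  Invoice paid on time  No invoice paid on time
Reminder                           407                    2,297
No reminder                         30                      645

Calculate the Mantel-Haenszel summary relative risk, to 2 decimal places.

3.95

RR_MH = Σ(aᵢ·n₀ᵢ/nᵢ) / Σ(cᵢ·n₁ᵢ/nᵢ), with n₁ᵢ = aᵢ+bᵢ (exposed), n₀ᵢ = cᵢ+dᵢ (unexposed), nᵢ = n₁ᵢ+n₀ᵢ.
Stratum 1 (2010–2014): n₁ = 2225, n₀ = 425, n = 2650; a·n₀/n = 1303·425/2650 = 208.9717; c·n₁/n = 59·2225/2650 = 49.5377
Stratum 2 (2015–2019): n₁ = 2704, n₀ = 675, n = 3379; a·n₀/n = 407·675/3379 = 81.3036; c·n₁/n = 30·2704/3379 = 24.0071
RR_MH = (208.9717 + 81.3036) / (49.5377 + 24.0071) = 290.2753 / 73.5448 = 3.94692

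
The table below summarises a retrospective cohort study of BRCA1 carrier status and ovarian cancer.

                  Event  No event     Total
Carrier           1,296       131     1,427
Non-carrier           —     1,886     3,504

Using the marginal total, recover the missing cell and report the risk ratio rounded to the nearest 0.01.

The missing cell is in the unexposed row: 3504 − 1886 = 1618.
So a = 1296, b = 131, c = 1618, d = 1886.
RR = [a/(a+b)] / [c/(c+d)] = (1296/1427) / (1618/3504) = 0.90820/0.46176 = 1.96683

1.97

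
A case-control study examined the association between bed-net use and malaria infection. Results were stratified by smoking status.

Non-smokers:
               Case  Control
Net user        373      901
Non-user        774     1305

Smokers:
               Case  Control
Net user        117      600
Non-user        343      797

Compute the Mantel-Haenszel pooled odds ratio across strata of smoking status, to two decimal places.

OR_MH = Σ(aᵢdᵢ/nᵢ) / Σ(bᵢcᵢ/nᵢ), where nᵢ is the stratum total.
Stratum 1 (Non-smokers): n = 3353; a·d/n = 373·1305/3353 = 145.1730; b·c/n = 901·774/3353 = 207.9851
Stratum 2 (Smokers): n = 1857; a·d/n = 117·797/1857 = 50.2149; b·c/n = 600·343/1857 = 110.8239
OR_MH = (145.1730 + 50.2149) / (207.9851 + 110.8239) = 195.3878 / 318.8090 = 0.61287

0.61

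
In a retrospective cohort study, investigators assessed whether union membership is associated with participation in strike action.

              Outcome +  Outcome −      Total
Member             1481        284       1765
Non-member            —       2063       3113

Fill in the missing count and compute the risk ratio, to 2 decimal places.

2.49

The missing cell is in the unexposed row: 3113 − 2063 = 1050.
So a = 1481, b = 284, c = 1050, d = 2063.
RR = [a/(a+b)] / [c/(c+d)] = (1481/1765) / (1050/3113) = 0.83909/0.33730 = 2.48771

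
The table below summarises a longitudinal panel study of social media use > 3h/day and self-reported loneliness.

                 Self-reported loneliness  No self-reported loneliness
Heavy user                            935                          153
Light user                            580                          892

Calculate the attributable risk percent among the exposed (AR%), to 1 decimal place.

Cells: a = 935, b = 153, c = 580, d = 892.
Risk in exposed = 935/1088 = 0.85938; risk in unexposed = 580/1472 = 0.39402.
RR = 0.85938/0.39402 = 2.18103
AR% = (RR − 1)/RR × 100 = (2.18103 − 1)/2.18103 × 100 = 54.1502%

54.2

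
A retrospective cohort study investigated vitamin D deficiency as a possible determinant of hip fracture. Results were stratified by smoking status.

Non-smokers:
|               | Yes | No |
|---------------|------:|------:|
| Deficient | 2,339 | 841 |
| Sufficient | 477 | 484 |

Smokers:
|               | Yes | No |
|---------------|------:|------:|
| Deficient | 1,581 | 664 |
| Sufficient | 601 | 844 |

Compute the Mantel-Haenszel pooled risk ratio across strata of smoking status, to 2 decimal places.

1.59

RR_MH = Σ(aᵢ·n₀ᵢ/nᵢ) / Σ(cᵢ·n₁ᵢ/nᵢ), with n₁ᵢ = aᵢ+bᵢ (exposed), n₀ᵢ = cᵢ+dᵢ (unexposed), nᵢ = n₁ᵢ+n₀ᵢ.
Stratum 1 (Non-smokers): n₁ = 3180, n₀ = 961, n = 4141; a·n₀/n = 2339·961/4141 = 542.8107; c·n₁/n = 477·3180/4141 = 366.3028
Stratum 2 (Smokers): n₁ = 2245, n₀ = 1445, n = 3690; a·n₀/n = 1581·1445/3690 = 619.1179; c·n₁/n = 601·2245/3690 = 365.6491
RR_MH = (542.8107 + 619.1179) / (366.3028 + 365.6491) = 1161.9286 / 731.9519 = 1.58744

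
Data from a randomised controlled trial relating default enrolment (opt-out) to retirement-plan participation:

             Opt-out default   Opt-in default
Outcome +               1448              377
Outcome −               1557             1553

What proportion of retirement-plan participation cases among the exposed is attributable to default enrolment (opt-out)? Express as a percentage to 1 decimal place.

Reading the table with exposure as columns: a = 1448 (Opt-out default, case), b = 1557 (Opt-out default, non-case), c = 377 (Opt-in default, case), d = 1553.
Risk in exposed = 1448/3005 = 0.48186; risk in unexposed = 377/1930 = 0.19534.
RR = 0.48186/0.19534 = 2.46683
AR% = (RR − 1)/RR × 100 = (2.46683 − 1)/2.46683 × 100 = 59.4622%

59.5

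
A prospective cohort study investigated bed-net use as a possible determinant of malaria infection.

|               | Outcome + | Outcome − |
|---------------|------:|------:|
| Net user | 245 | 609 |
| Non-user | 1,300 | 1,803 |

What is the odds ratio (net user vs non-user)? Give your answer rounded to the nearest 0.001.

Cells: a = 245, b = 609, c = 1300, d = 1803.
OR = (a·d)/(b·c) = (245 × 1803) / (609 × 1300) = 441735 / 791700 = 0.55796
Exposure is associated with lower odds of malaria infection (OR = 0.56 < 1).

0.558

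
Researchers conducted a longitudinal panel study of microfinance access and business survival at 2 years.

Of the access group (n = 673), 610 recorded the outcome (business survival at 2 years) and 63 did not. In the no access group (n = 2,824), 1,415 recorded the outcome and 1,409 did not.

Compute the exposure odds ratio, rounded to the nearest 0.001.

From the description: a = 610, b = 63, c = 1415, d = 1409.
OR = (a·d)/(b·c) = (610 × 1409) / (63 × 1415) = 859490 / 89145 = 9.64148
The odds of business survival at 2 years are about 9.64 times as high in the access group.

9.641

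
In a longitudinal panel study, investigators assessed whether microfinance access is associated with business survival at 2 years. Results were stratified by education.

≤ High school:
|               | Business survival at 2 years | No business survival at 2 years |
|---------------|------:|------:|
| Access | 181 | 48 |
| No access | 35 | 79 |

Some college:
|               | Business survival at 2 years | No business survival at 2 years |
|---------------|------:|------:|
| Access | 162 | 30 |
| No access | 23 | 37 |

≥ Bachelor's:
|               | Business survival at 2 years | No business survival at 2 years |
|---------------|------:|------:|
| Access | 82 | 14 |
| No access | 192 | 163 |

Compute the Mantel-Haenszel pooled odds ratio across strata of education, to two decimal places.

OR_MH = Σ(aᵢdᵢ/nᵢ) / Σ(bᵢcᵢ/nᵢ), where nᵢ is the stratum total.
Stratum 1 (≤ High school): n = 343; a·d/n = 181·79/343 = 41.6880; b·c/n = 48·35/343 = 4.8980
Stratum 2 (Some college): n = 252; a·d/n = 162·37/252 = 23.7857; b·c/n = 30·23/252 = 2.7381
Stratum 3 (≥ Bachelor's): n = 451; a·d/n = 82·163/451 = 29.6364; b·c/n = 14·192/451 = 5.9601
OR_MH = (41.6880 + 23.7857 + 29.6364) / (4.8980 + 2.7381 + 5.9601) = 95.1101 / 13.5961 = 6.99538

7.00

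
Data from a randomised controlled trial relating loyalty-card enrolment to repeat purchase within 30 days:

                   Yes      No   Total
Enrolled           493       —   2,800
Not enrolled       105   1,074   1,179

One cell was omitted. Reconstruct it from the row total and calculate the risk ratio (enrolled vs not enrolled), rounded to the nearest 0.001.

1.977

The missing cell is in the exposed row: 2800 − 493 = 2307.
So a = 493, b = 2307, c = 105, d = 1074.
RR = [a/(a+b)] / [c/(c+d)] = (493/2800) / (105/1179) = 0.17607/0.08906 = 1.97703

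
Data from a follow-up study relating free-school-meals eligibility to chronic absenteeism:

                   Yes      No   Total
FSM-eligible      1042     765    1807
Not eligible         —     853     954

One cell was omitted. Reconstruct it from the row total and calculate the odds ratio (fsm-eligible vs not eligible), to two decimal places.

The missing cell is in the unexposed row: 954 − 853 = 101.
So a = 1042, b = 765, c = 101, d = 853.
OR = (a·d)/(b·c) = (1042 × 853) / (765 × 101) = 888826 / 77265 = 11.50360

11.50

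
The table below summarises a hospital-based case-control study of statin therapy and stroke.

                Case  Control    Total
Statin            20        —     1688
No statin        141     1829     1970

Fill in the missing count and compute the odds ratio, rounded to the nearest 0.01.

The missing cell is in the exposed row: 1688 − 20 = 1668.
So a = 20, b = 1668, c = 141, d = 1829.
OR = (a·d)/(b·c) = (20 × 1829) / (1668 × 141) = 36580 / 235188 = 0.15554

0.16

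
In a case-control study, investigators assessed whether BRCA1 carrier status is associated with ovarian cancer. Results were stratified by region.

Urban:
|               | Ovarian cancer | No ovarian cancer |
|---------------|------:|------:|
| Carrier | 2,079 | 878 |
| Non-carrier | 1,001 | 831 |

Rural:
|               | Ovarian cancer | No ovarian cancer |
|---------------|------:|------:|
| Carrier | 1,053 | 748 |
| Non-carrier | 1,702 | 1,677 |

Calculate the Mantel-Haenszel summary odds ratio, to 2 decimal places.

1.63

OR_MH = Σ(aᵢdᵢ/nᵢ) / Σ(bᵢcᵢ/nᵢ), where nᵢ is the stratum total.
Stratum 1 (Urban): n = 4789; a·d/n = 2079·831/4789 = 360.7536; b·c/n = 878·1001/4789 = 183.5202
Stratum 2 (Rural): n = 5180; a·d/n = 1053·1677/5180 = 340.9037; b·c/n = 748·1702/5180 = 245.7714
OR_MH = (360.7536 + 340.9037) / (183.5202 + 245.7714) = 701.6573 / 429.2916 = 1.63445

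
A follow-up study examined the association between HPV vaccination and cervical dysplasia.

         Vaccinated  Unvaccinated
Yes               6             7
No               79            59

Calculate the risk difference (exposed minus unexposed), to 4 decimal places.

-0.0355

Reading the table with exposure as columns: a = 6 (Vaccinated, case), b = 79 (Vaccinated, non-case), c = 7 (Unvaccinated, case), d = 59.
Risk in exposed = 6/85 = 0.070588; risk in unexposed = 7/66 = 0.106061.
Risk difference = 0.070588 − 0.106061 = -0.035472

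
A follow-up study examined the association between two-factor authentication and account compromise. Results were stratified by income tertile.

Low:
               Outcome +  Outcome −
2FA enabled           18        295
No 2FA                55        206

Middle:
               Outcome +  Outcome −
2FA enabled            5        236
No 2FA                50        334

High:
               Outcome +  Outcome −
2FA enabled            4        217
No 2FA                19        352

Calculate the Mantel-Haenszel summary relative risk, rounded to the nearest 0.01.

RR_MH = Σ(aᵢ·n₀ᵢ/nᵢ) / Σ(cᵢ·n₁ᵢ/nᵢ), with n₁ᵢ = aᵢ+bᵢ (exposed), n₀ᵢ = cᵢ+dᵢ (unexposed), nᵢ = n₁ᵢ+n₀ᵢ.
Stratum 1 (Low): n₁ = 313, n₀ = 261, n = 574; a·n₀/n = 18·261/574 = 8.1847; c·n₁/n = 55·313/574 = 29.9913
Stratum 2 (Middle): n₁ = 241, n₀ = 384, n = 625; a·n₀/n = 5·384/625 = 3.0720; c·n₁/n = 50·241/625 = 19.2800
Stratum 3 (High): n₁ = 221, n₀ = 371, n = 592; a·n₀/n = 4·371/592 = 2.5068; c·n₁/n = 19·221/592 = 7.0929
RR_MH = (8.1847 + 3.0720 + 2.5068) / (29.9913 + 19.2800 + 7.0929) = 13.7634 / 56.3642 = 0.24419

0.24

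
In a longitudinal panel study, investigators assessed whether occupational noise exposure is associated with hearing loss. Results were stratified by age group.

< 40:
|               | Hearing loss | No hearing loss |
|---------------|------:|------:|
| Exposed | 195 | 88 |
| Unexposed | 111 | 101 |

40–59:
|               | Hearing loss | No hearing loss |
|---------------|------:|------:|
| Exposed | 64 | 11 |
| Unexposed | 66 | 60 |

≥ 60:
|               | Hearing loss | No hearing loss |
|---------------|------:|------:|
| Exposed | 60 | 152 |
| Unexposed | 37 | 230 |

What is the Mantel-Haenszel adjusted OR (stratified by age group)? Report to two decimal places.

2.50

OR_MH = Σ(aᵢdᵢ/nᵢ) / Σ(bᵢcᵢ/nᵢ), where nᵢ is the stratum total.
Stratum 1 (< 40): n = 495; a·d/n = 195·101/495 = 39.7879; b·c/n = 88·111/495 = 19.7333
Stratum 2 (40–59): n = 201; a·d/n = 64·60/201 = 19.1045; b·c/n = 11·66/201 = 3.6119
Stratum 3 (≥ 60): n = 479; a·d/n = 60·230/479 = 28.8100; b·c/n = 152·37/479 = 11.7411
OR_MH = (39.7879 + 19.1045 + 28.8100) / (19.7333 + 3.6119 + 11.7411) = 87.7024 / 35.0864 = 2.49961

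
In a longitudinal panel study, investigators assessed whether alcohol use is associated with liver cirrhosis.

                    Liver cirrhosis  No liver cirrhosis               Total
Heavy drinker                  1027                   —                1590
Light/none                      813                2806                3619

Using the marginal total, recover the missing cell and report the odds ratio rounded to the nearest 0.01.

6.30

The missing cell is in the exposed row: 1590 − 1027 = 563.
So a = 1027, b = 563, c = 813, d = 2806.
OR = (a·d)/(b·c) = (1027 × 2806) / (563 × 813) = 2881762 / 457719 = 6.29592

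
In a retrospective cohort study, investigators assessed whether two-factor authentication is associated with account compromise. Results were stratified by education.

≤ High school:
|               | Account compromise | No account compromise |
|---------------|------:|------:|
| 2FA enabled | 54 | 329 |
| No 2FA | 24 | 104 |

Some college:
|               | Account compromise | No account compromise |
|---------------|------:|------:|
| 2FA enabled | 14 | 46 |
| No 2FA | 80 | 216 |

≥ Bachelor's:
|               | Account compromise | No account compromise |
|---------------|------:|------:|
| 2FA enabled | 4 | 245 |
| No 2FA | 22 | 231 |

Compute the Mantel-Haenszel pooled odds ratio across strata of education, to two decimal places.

OR_MH = Σ(aᵢdᵢ/nᵢ) / Σ(bᵢcᵢ/nᵢ), where nᵢ is the stratum total.
Stratum 1 (≤ High school): n = 511; a·d/n = 54·104/511 = 10.9902; b·c/n = 329·24/511 = 15.4521
Stratum 2 (Some college): n = 356; a·d/n = 14·216/356 = 8.4944; b·c/n = 46·80/356 = 10.3371
Stratum 3 (≥ Bachelor's): n = 502; a·d/n = 4·231/502 = 1.8406; b·c/n = 245·22/502 = 10.7371
OR_MH = (10.9902 + 8.4944 + 1.8406) / (15.4521 + 10.3371 + 10.7371) = 21.3252 / 36.5262 = 0.58383

0.58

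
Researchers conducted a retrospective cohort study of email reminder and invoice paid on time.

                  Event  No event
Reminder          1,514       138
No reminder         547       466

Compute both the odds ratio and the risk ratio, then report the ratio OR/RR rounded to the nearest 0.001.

5.507

Cells: a = 1514, b = 138, c = 547, d = 466.
OR = (1514·466)/(138·547) = 705524/75486 = 9.34642
Risk in exposed = 1514/1652 = 0.91646; risk in unexposed = 547/1013 = 0.53998; RR = 1.69722
OR/RR = 9.34642 / 1.69722 = 5.50690
The outcome is not rare, so the OR lies further from 1 than the RR.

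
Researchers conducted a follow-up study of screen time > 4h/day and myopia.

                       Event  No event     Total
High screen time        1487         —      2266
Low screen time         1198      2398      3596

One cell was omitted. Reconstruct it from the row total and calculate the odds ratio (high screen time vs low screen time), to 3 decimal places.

The missing cell is in the exposed row: 2266 − 1487 = 779.
So a = 1487, b = 779, c = 1198, d = 2398.
OR = (a·d)/(b·c) = (1487 × 2398) / (779 × 1198) = 3565826 / 933242 = 3.82090

3.821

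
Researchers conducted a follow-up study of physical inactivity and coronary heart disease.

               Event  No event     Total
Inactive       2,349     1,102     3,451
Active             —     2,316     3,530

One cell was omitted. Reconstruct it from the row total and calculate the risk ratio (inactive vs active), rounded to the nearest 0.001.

1.979

The missing cell is in the unexposed row: 3530 − 2316 = 1214.
So a = 2349, b = 1102, c = 1214, d = 2316.
RR = [a/(a+b)] / [c/(c+d)] = (2349/3451) / (1214/3530) = 0.68067/0.34391 = 1.97922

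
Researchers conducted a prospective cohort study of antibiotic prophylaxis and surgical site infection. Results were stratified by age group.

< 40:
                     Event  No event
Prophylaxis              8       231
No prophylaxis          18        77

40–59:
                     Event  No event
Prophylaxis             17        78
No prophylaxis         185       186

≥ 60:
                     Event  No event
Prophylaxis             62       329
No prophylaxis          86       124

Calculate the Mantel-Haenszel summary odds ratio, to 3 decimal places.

OR_MH = Σ(aᵢdᵢ/nᵢ) / Σ(bᵢcᵢ/nᵢ), where nᵢ is the stratum total.
Stratum 1 (< 40): n = 334; a·d/n = 8·77/334 = 1.8443; b·c/n = 231·18/334 = 12.4491
Stratum 2 (40–59): n = 466; a·d/n = 17·186/466 = 6.7854; b·c/n = 78·185/466 = 30.9657
Stratum 3 (≥ 60): n = 601; a·d/n = 62·124/601 = 12.7920; b·c/n = 329·86/601 = 47.0782
OR_MH = (1.8443 + 6.7854 + 12.7920) / (12.4491 + 30.9657 + 47.0782) = 21.4217 / 90.4930 = 0.23672

0.237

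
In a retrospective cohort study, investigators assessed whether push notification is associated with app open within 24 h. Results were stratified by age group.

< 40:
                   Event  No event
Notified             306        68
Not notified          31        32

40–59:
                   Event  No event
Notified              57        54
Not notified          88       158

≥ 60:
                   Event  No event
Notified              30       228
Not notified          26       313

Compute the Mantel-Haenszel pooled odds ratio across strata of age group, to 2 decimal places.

OR_MH = Σ(aᵢdᵢ/nᵢ) / Σ(bᵢcᵢ/nᵢ), where nᵢ is the stratum total.
Stratum 1 (< 40): n = 437; a·d/n = 306·32/437 = 22.4073; b·c/n = 68·31/437 = 4.8238
Stratum 2 (40–59): n = 357; a·d/n = 57·158/357 = 25.2269; b·c/n = 54·88/357 = 13.3109
Stratum 3 (≥ 60): n = 597; a·d/n = 30·313/597 = 15.7286; b·c/n = 228·26/597 = 9.9296
OR_MH = (22.4073 + 25.2269 + 15.7286) / (4.8238 + 13.3109 + 9.9296) = 63.3629 / 28.0644 = 2.25777

2.26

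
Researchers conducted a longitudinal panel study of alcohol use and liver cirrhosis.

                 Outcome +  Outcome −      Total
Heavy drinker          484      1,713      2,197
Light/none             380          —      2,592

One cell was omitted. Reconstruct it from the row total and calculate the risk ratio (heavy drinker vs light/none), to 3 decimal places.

The missing cell is in the unexposed row: 2592 − 380 = 2212.
So a = 484, b = 1713, c = 380, d = 2212.
RR = [a/(a+b)] / [c/(c+d)] = (484/2197) / (380/2592) = 0.22030/0.14660 = 1.50268

1.503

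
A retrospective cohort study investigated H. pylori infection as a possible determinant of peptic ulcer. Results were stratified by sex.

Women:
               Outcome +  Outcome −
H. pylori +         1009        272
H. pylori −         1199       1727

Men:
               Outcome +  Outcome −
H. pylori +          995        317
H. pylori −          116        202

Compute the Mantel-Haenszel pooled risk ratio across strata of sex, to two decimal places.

RR_MH = Σ(aᵢ·n₀ᵢ/nᵢ) / Σ(cᵢ·n₁ᵢ/nᵢ), with n₁ᵢ = aᵢ+bᵢ (exposed), n₀ᵢ = cᵢ+dᵢ (unexposed), nᵢ = n₁ᵢ+n₀ᵢ.
Stratum 1 (Women): n₁ = 1281, n₀ = 2926, n = 4207; a·n₀/n = 1009·2926/4207 = 701.7671; c·n₁/n = 1199·1281/4207 = 365.0865
Stratum 2 (Men): n₁ = 1312, n₀ = 318, n = 1630; a·n₀/n = 995·318/1630 = 194.1166; c·n₁/n = 116·1312/1630 = 93.3693
RR_MH = (701.7671 + 194.1166) / (365.0865 + 93.3693) = 895.8836 / 458.4558 = 1.95413

1.95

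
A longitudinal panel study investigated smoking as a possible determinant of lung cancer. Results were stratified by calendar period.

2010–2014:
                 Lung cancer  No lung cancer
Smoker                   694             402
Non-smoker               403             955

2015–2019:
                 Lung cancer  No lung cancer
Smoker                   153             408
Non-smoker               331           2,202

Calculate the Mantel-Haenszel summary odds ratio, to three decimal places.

3.456

OR_MH = Σ(aᵢdᵢ/nᵢ) / Σ(bᵢcᵢ/nᵢ), where nᵢ is the stratum total.
Stratum 1 (2010–2014): n = 2454; a·d/n = 694·955/2454 = 270.0774; b·c/n = 402·403/2454 = 66.0171
Stratum 2 (2015–2019): n = 3094; a·d/n = 153·2202/3094 = 108.8901; b·c/n = 408·331/3094 = 43.6484
OR_MH = (270.0774 + 108.8901) / (66.0171 + 43.6484) = 378.9675 / 109.6655 = 3.45567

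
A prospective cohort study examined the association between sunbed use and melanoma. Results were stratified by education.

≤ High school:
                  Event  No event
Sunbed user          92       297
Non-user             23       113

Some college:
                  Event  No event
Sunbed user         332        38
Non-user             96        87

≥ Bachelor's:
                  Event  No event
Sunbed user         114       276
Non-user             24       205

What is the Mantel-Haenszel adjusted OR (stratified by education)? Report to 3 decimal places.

OR_MH = Σ(aᵢdᵢ/nᵢ) / Σ(bᵢcᵢ/nᵢ), where nᵢ is the stratum total.
Stratum 1 (≤ High school): n = 525; a·d/n = 92·113/525 = 19.8019; b·c/n = 297·23/525 = 13.0114
Stratum 2 (Some college): n = 553; a·d/n = 332·87/553 = 52.2315; b·c/n = 38·96/553 = 6.5967
Stratum 3 (≥ Bachelor's): n = 619; a·d/n = 114·205/619 = 37.7544; b·c/n = 276·24/619 = 10.7011
OR_MH = (19.8019 + 52.2315 + 37.7544) / (13.0114 + 6.5967 + 10.7011) = 109.7878 / 30.3093 = 3.62225

3.622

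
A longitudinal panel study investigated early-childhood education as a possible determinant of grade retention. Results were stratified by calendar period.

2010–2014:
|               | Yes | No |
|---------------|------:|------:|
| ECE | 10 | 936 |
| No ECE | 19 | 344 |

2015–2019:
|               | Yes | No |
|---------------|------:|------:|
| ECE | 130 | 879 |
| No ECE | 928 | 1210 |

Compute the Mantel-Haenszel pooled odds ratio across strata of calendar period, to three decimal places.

0.193

OR_MH = Σ(aᵢdᵢ/nᵢ) / Σ(bᵢcᵢ/nᵢ), where nᵢ is the stratum total.
Stratum 1 (2010–2014): n = 1309; a·d/n = 10·344/1309 = 2.6280; b·c/n = 936·19/1309 = 13.5859
Stratum 2 (2015–2019): n = 3147; a·d/n = 130·1210/3147 = 49.9841; b·c/n = 879·928/3147 = 259.2031
OR_MH = (2.6280 + 49.9841) / (13.5859 + 259.2031) = 52.6121 / 272.7890 = 0.19287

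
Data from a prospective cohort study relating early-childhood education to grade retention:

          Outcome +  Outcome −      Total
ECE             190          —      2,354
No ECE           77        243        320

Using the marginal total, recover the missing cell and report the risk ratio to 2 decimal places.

The missing cell is in the exposed row: 2354 − 190 = 2164.
So a = 190, b = 2164, c = 77, d = 243.
RR = [a/(a+b)] / [c/(c+d)] = (190/2354) / (77/320) = 0.08071/0.24063 = 0.33543

0.34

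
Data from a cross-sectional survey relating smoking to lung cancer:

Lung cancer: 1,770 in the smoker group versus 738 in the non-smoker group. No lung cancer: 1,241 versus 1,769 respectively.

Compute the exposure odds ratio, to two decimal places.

3.42

From the description: a = 1770, b = 1241, c = 738, d = 1769.
OR = (a·d)/(b·c) = (1770 × 1769) / (1241 × 738) = 3131130 / 915858 = 3.41879
The odds of lung cancer are about 3.42 times as high in the smoker group.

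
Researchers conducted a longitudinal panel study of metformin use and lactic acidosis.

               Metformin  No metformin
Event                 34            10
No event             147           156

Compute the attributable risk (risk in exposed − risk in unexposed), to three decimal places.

0.128

Reading the table with exposure as columns: a = 34 (Metformin, case), b = 147 (Metformin, non-case), c = 10 (No metformin, case), d = 156.
Risk in exposed = 34/181 = 0.187845; risk in unexposed = 10/166 = 0.060241.
Risk difference = 0.187845 − 0.060241 = 0.127604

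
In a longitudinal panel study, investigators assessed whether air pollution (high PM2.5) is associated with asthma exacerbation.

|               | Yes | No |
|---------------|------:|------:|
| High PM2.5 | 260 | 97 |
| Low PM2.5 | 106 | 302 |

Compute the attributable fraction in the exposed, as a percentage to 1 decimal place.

64.3

Cells: a = 260, b = 97, c = 106, d = 302.
Risk in exposed = 260/357 = 0.72829; risk in unexposed = 106/408 = 0.25980.
RR = 0.72829/0.25980 = 2.80323
AR% = (RR − 1)/RR × 100 = (2.80323 − 1)/2.80323 × 100 = 64.3269%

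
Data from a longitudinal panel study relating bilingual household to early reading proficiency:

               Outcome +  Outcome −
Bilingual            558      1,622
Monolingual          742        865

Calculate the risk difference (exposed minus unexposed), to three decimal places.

Cells: a = 558, b = 1622, c = 742, d = 865.
Risk in exposed = 558/2180 = 0.255963; risk in unexposed = 742/1607 = 0.461730.
Risk difference = 0.255963 − 0.461730 = -0.205767

-0.206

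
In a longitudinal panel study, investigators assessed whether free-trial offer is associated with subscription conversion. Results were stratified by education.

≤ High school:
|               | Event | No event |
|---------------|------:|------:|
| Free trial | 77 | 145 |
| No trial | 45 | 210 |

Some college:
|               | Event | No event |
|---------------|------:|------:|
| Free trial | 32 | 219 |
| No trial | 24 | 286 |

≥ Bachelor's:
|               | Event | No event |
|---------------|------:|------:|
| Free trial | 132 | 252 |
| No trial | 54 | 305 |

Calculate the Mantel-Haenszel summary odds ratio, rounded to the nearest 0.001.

2.524

OR_MH = Σ(aᵢdᵢ/nᵢ) / Σ(bᵢcᵢ/nᵢ), where nᵢ is the stratum total.
Stratum 1 (≤ High school): n = 477; a·d/n = 77·210/477 = 33.8994; b·c/n = 145·45/477 = 13.6792
Stratum 2 (Some college): n = 561; a·d/n = 32·286/561 = 16.3137; b·c/n = 219·24/561 = 9.3690
Stratum 3 (≥ Bachelor's): n = 743; a·d/n = 132·305/743 = 54.1857; b·c/n = 252·54/743 = 18.3149
OR_MH = (33.8994 + 16.3137 + 54.1857) / (13.6792 + 9.3690 + 18.3149) = 104.3988 / 41.3632 = 2.52396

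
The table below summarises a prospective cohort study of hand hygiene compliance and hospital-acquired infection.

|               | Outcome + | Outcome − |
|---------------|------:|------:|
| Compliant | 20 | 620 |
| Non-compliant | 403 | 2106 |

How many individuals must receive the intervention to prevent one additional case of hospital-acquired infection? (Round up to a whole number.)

Risk in treated group = 20/640 = 0.03125; risk in control = 403/2509 = 0.16062.
Absolute risk reduction = 0.16062 − 0.03125 = 0.12937
NNT = 1 / ARR = 1 / 0.12937 = 7.730 → round up → 8

8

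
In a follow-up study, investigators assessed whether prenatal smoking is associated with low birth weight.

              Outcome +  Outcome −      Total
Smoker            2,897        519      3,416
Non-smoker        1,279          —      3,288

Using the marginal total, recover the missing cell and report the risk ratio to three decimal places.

2.180

The missing cell is in the unexposed row: 3288 − 1279 = 2009.
So a = 2897, b = 519, c = 1279, d = 2009.
RR = [a/(a+b)] / [c/(c+d)] = (2897/3416) / (1279/3288) = 0.84807/0.38899 = 2.18018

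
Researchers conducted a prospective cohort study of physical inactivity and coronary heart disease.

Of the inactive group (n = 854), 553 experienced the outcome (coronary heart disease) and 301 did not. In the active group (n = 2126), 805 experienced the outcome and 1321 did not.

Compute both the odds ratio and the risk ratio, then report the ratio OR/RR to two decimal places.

1.76

From the description: a = 553, b = 301, c = 805, d = 1321.
OR = (553·1321)/(301·805) = 730513/242305 = 3.01485
Risk in exposed = 553/854 = 0.64754; risk in unexposed = 805/2126 = 0.37865; RR = 1.71015
OR/RR = 3.01485 / 1.71015 = 1.76291
The outcome is not rare, so the OR lies further from 1 than the RR.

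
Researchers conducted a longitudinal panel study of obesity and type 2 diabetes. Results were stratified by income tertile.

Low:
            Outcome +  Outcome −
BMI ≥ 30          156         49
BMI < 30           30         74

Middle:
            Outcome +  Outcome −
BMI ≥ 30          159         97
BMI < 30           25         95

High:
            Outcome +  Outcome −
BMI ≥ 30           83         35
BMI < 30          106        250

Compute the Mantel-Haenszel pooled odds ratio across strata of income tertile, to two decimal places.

6.37

OR_MH = Σ(aᵢdᵢ/nᵢ) / Σ(bᵢcᵢ/nᵢ), where nᵢ is the stratum total.
Stratum 1 (Low): n = 309; a·d/n = 156·74/309 = 37.3592; b·c/n = 49·30/309 = 4.7573
Stratum 2 (Middle): n = 376; a·d/n = 159·95/376 = 40.1729; b·c/n = 97·25/376 = 6.4495
Stratum 3 (High): n = 474; a·d/n = 83·250/474 = 43.7764; b·c/n = 35·106/474 = 7.8270
OR_MH = (37.3592 + 40.1729 + 43.7764) / (4.7573 + 6.4495 + 7.8270) = 121.3085 / 19.0338 = 6.37333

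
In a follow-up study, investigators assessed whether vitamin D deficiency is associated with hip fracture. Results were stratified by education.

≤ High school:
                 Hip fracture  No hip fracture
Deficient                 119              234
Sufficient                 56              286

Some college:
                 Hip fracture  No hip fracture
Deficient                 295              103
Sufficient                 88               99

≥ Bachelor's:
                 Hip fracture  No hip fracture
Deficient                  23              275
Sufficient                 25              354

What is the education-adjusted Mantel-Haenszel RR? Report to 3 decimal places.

RR_MH = Σ(aᵢ·n₀ᵢ/nᵢ) / Σ(cᵢ·n₁ᵢ/nᵢ), with n₁ᵢ = aᵢ+bᵢ (exposed), n₀ᵢ = cᵢ+dᵢ (unexposed), nᵢ = n₁ᵢ+n₀ᵢ.
Stratum 1 (≤ High school): n₁ = 353, n₀ = 342, n = 695; a·n₀/n = 119·342/695 = 58.5583; c·n₁/n = 56·353/695 = 28.4432
Stratum 2 (Some college): n₁ = 398, n₀ = 187, n = 585; a·n₀/n = 295·187/585 = 94.2991; c·n₁/n = 88·398/585 = 59.8701
Stratum 3 (≥ Bachelor's): n₁ = 298, n₀ = 379, n = 677; a·n₀/n = 23·379/677 = 12.8759; c·n₁/n = 25·298/677 = 11.0044
RR_MH = (58.5583 + 94.2991 + 12.8759) / (28.4432 + 59.8701 + 11.0044) = 165.7333 / 99.3177 = 1.66872

1.669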